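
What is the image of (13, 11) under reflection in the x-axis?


Reflection across x-axis: (x, y) -> (x, -y)
(13, 11) -> (13, -11)

(13, -11)


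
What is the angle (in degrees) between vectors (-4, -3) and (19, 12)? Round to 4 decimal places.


dot = -4*19 + -3*12 = -112
|u| = 5, |v| = 22.4722
cos(angle) = -0.9968
angle = 175.4057 degrees

175.4057 degrees


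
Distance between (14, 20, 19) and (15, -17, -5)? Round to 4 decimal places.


d = sqrt((15-14)^2 + (-17-20)^2 + (-5-19)^2) = 44.1135

44.1135


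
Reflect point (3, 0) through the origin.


Reflection through origin: (x, y) -> (-x, -y)
(3, 0) -> (-3, 0)

(-3, 0)


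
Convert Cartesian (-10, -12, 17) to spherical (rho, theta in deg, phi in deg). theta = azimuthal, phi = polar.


rho = sqrt((-10)^2 + (-12)^2 + 17^2) = 23.0868
theta = atan2(-12, -10) = 230.1944 deg
phi = acos(17/23.0868) = 42.5784 deg

rho = 23.0868, theta = 230.1944 deg, phi = 42.5784 deg


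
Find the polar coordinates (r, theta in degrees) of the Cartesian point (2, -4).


r = sqrt(2^2 + (-4)^2) = 4.4721
theta = atan2(-4, 2) = 296.5651 degrees

r = 4.4721, theta = 296.5651 degrees


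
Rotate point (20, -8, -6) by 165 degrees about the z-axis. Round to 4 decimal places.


x' = 20*cos(165) - -8*sin(165) = -17.248
y' = 20*sin(165) + -8*cos(165) = 12.9038
z' = -6

(-17.248, 12.9038, -6)


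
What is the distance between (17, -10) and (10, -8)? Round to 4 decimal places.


d = sqrt((10-17)^2 + (-8--10)^2) = 7.2801

7.2801


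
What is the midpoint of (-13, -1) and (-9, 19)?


Midpoint = ((-13+-9)/2, (-1+19)/2) = (-11, 9)

(-11, 9)


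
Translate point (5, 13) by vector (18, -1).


Translation: (x+dx, y+dy) = (5+18, 13+-1) = (23, 12)

(23, 12)


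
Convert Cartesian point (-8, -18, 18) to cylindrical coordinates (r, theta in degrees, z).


r = sqrt((-8)^2 + (-18)^2) = 19.6977
theta = atan2(-18, -8) = 246.0375 deg
z = 18

r = 19.6977, theta = 246.0375 deg, z = 18


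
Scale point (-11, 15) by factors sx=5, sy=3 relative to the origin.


Scaling: (x*sx, y*sy) = (-11*5, 15*3) = (-55, 45)

(-55, 45)


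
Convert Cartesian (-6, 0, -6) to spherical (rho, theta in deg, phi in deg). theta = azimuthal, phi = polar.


rho = sqrt((-6)^2 + 0^2 + (-6)^2) = 8.4853
theta = atan2(0, -6) = 180 deg
phi = acos(-6/8.4853) = 135 deg

rho = 8.4853, theta = 180 deg, phi = 135 deg


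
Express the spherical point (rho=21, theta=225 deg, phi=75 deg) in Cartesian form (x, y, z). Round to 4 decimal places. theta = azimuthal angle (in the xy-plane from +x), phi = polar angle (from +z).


x = 21 * sin(75) * cos(225) = -14.3433
y = 21 * sin(75) * sin(225) = -14.3433
z = 21 * cos(75) = 5.4352

(-14.3433, -14.3433, 5.4352)


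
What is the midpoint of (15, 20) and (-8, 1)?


Midpoint = ((15+-8)/2, (20+1)/2) = (3.5, 10.5)

(3.5, 10.5)


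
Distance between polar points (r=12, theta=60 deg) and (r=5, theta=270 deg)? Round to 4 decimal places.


d = sqrt(r1^2 + r2^2 - 2*r1*r2*cos(t2-t1))
d = sqrt(12^2 + 5^2 - 2*12*5*cos(270-60)) = 16.5204

16.5204


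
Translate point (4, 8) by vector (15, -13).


Translation: (x+dx, y+dy) = (4+15, 8+-13) = (19, -5)

(19, -5)


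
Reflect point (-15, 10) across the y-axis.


Reflection across y-axis: (x, y) -> (-x, y)
(-15, 10) -> (15, 10)

(15, 10)


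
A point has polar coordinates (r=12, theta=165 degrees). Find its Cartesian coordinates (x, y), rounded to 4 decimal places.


x = 12 * cos(165) = -11.5911
y = 12 * sin(165) = 3.1058

(-11.5911, 3.1058)


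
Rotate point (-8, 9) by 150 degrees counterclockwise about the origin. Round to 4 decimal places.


x' = -8*cos(150) - 9*sin(150) = 2.4282
y' = -8*sin(150) + 9*cos(150) = -11.7942

(2.4282, -11.7942)


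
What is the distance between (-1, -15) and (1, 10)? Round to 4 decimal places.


d = sqrt((1--1)^2 + (10--15)^2) = 25.0799

25.0799


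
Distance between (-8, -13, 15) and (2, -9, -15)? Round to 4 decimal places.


d = sqrt((2--8)^2 + (-9--13)^2 + (-15-15)^2) = 31.8748

31.8748


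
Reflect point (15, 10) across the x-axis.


Reflection across x-axis: (x, y) -> (x, -y)
(15, 10) -> (15, -10)

(15, -10)


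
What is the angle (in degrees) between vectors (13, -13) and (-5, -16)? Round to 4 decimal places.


dot = 13*-5 + -13*-16 = 143
|u| = 18.3848, |v| = 16.7631
cos(angle) = 0.464
angle = 62.354 degrees

62.354 degrees


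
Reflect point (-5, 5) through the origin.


Reflection through origin: (x, y) -> (-x, -y)
(-5, 5) -> (5, -5)

(5, -5)


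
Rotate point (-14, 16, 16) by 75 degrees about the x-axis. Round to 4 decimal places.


x' = -14
y' = 16*cos(75) - 16*sin(75) = -11.3137
z' = 16*sin(75) + 16*cos(75) = 19.5959

(-14, -11.3137, 19.5959)


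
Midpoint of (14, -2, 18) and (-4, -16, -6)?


Midpoint = ((14+-4)/2, (-2+-16)/2, (18+-6)/2) = (5, -9, 6)

(5, -9, 6)


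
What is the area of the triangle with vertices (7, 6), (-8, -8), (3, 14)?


Area = |x1(y2-y3) + x2(y3-y1) + x3(y1-y2)| / 2
= |7*(-8-14) + -8*(14-6) + 3*(6--8)| / 2
= 88

88


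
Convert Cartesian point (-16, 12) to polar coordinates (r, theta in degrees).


r = sqrt((-16)^2 + 12^2) = 20
theta = atan2(12, -16) = 143.1301 degrees

r = 20, theta = 143.1301 degrees


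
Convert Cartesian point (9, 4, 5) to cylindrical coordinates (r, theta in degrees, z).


r = sqrt(9^2 + 4^2) = 9.8489
theta = atan2(4, 9) = 23.9625 deg
z = 5

r = 9.8489, theta = 23.9625 deg, z = 5


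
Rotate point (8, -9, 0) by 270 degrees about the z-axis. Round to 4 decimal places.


x' = 8*cos(270) - -9*sin(270) = -9
y' = 8*sin(270) + -9*cos(270) = -8
z' = 0

(-9, -8, 0)


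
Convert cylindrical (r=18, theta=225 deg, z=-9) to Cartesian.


x = 18 * cos(225) = -12.7279
y = 18 * sin(225) = -12.7279
z = -9

(-12.7279, -12.7279, -9)


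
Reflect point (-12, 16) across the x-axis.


Reflection across x-axis: (x, y) -> (x, -y)
(-12, 16) -> (-12, -16)

(-12, -16)


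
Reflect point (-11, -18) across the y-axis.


Reflection across y-axis: (x, y) -> (-x, y)
(-11, -18) -> (11, -18)

(11, -18)


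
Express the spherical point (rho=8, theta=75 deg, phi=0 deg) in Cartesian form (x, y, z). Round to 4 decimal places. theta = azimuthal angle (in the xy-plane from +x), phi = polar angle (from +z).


x = 8 * sin(0) * cos(75) = 0
y = 8 * sin(0) * sin(75) = 0
z = 8 * cos(0) = 8

(0, 0, 8)


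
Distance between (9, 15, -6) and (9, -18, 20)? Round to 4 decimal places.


d = sqrt((9-9)^2 + (-18-15)^2 + (20--6)^2) = 42.0119

42.0119


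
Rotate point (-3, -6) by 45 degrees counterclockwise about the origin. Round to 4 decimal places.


x' = -3*cos(45) - -6*sin(45) = 2.1213
y' = -3*sin(45) + -6*cos(45) = -6.364

(2.1213, -6.364)


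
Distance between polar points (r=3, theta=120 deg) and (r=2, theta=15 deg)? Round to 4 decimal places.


d = sqrt(r1^2 + r2^2 - 2*r1*r2*cos(t2-t1))
d = sqrt(3^2 + 2^2 - 2*3*2*cos(15-120)) = 4.0132

4.0132


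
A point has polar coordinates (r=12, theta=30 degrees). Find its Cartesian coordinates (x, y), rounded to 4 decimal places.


x = 12 * cos(30) = 10.3923
y = 12 * sin(30) = 6

(10.3923, 6)


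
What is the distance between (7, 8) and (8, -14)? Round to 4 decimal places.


d = sqrt((8-7)^2 + (-14-8)^2) = 22.0227

22.0227


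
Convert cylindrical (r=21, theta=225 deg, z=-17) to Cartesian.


x = 21 * cos(225) = -14.8492
y = 21 * sin(225) = -14.8492
z = -17

(-14.8492, -14.8492, -17)


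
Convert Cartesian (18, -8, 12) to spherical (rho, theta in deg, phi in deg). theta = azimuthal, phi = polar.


rho = sqrt(18^2 + (-8)^2 + 12^2) = 23.0651
theta = atan2(-8, 18) = 336.0375 deg
phi = acos(12/23.0651) = 58.6499 deg

rho = 23.0651, theta = 336.0375 deg, phi = 58.6499 deg


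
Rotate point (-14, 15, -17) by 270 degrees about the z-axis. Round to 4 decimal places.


x' = -14*cos(270) - 15*sin(270) = 15
y' = -14*sin(270) + 15*cos(270) = 14
z' = -17

(15, 14, -17)


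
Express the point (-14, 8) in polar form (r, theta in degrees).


r = sqrt((-14)^2 + 8^2) = 16.1245
theta = atan2(8, -14) = 150.2551 degrees

r = 16.1245, theta = 150.2551 degrees


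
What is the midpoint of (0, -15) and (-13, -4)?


Midpoint = ((0+-13)/2, (-15+-4)/2) = (-6.5, -9.5)

(-6.5, -9.5)


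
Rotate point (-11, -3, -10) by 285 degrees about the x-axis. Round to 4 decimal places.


x' = -11
y' = -3*cos(285) - -10*sin(285) = -10.4357
z' = -3*sin(285) + -10*cos(285) = 0.3096

(-11, -10.4357, 0.3096)


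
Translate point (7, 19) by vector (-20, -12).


Translation: (x+dx, y+dy) = (7+-20, 19+-12) = (-13, 7)

(-13, 7)


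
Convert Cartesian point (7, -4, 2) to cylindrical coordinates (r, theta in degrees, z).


r = sqrt(7^2 + (-4)^2) = 8.0623
theta = atan2(-4, 7) = 330.2551 deg
z = 2

r = 8.0623, theta = 330.2551 deg, z = 2


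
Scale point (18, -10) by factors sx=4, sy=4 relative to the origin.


Scaling: (x*sx, y*sy) = (18*4, -10*4) = (72, -40)

(72, -40)


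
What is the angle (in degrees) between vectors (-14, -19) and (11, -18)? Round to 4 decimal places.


dot = -14*11 + -19*-18 = 188
|u| = 23.6008, |v| = 21.095
cos(angle) = 0.3776
angle = 67.8139 degrees

67.8139 degrees


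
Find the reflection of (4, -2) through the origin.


Reflection through origin: (x, y) -> (-x, -y)
(4, -2) -> (-4, 2)

(-4, 2)


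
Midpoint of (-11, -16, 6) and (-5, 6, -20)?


Midpoint = ((-11+-5)/2, (-16+6)/2, (6+-20)/2) = (-8, -5, -7)

(-8, -5, -7)


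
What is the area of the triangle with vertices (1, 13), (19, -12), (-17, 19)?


Area = |x1(y2-y3) + x2(y3-y1) + x3(y1-y2)| / 2
= |1*(-12-19) + 19*(19-13) + -17*(13--12)| / 2
= 171

171


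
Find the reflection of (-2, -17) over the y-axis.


Reflection across y-axis: (x, y) -> (-x, y)
(-2, -17) -> (2, -17)

(2, -17)


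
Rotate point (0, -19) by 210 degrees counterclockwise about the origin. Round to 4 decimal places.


x' = 0*cos(210) - -19*sin(210) = -9.5
y' = 0*sin(210) + -19*cos(210) = 16.4545

(-9.5, 16.4545)


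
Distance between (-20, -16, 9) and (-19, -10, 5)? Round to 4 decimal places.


d = sqrt((-19--20)^2 + (-10--16)^2 + (5-9)^2) = 7.2801

7.2801


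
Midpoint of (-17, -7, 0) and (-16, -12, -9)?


Midpoint = ((-17+-16)/2, (-7+-12)/2, (0+-9)/2) = (-16.5, -9.5, -4.5)

(-16.5, -9.5, -4.5)


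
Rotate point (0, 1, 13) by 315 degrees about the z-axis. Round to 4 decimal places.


x' = 0*cos(315) - 1*sin(315) = 0.7071
y' = 0*sin(315) + 1*cos(315) = 0.7071
z' = 13

(0.7071, 0.7071, 13)


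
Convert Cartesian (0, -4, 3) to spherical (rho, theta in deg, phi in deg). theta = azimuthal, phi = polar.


rho = sqrt(0^2 + (-4)^2 + 3^2) = 5
theta = atan2(-4, 0) = 270 deg
phi = acos(3/5) = 53.1301 deg

rho = 5, theta = 270 deg, phi = 53.1301 deg


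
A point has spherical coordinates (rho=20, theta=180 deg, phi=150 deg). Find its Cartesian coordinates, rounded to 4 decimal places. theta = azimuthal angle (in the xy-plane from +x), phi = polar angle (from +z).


x = 20 * sin(150) * cos(180) = -10
y = 20 * sin(150) * sin(180) = 0
z = 20 * cos(150) = -17.3205

(-10, 0, -17.3205)


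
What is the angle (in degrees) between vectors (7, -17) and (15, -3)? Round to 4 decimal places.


dot = 7*15 + -17*-3 = 156
|u| = 18.3848, |v| = 15.2971
cos(angle) = 0.5547
angle = 56.3099 degrees

56.3099 degrees


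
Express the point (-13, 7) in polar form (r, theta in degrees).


r = sqrt((-13)^2 + 7^2) = 14.7648
theta = atan2(7, -13) = 151.6992 degrees

r = 14.7648, theta = 151.6992 degrees


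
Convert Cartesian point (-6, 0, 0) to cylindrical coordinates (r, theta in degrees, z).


r = sqrt((-6)^2 + 0^2) = 6
theta = atan2(0, -6) = 180 deg
z = 0

r = 6, theta = 180 deg, z = 0


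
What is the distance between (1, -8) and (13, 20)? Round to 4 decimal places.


d = sqrt((13-1)^2 + (20--8)^2) = 30.4631

30.4631


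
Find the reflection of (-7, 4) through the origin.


Reflection through origin: (x, y) -> (-x, -y)
(-7, 4) -> (7, -4)

(7, -4)


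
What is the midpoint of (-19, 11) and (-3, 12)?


Midpoint = ((-19+-3)/2, (11+12)/2) = (-11, 11.5)

(-11, 11.5)


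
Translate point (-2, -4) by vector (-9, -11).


Translation: (x+dx, y+dy) = (-2+-9, -4+-11) = (-11, -15)

(-11, -15)


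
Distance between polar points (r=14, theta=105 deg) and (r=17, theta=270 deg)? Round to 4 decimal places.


d = sqrt(r1^2 + r2^2 - 2*r1*r2*cos(t2-t1))
d = sqrt(14^2 + 17^2 - 2*14*17*cos(270-105)) = 30.7373

30.7373


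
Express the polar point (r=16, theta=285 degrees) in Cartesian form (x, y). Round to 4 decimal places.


x = 16 * cos(285) = 4.1411
y = 16 * sin(285) = -15.4548

(4.1411, -15.4548)


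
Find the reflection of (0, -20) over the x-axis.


Reflection across x-axis: (x, y) -> (x, -y)
(0, -20) -> (0, 20)

(0, 20)


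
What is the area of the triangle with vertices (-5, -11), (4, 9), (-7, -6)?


Area = |x1(y2-y3) + x2(y3-y1) + x3(y1-y2)| / 2
= |-5*(9--6) + 4*(-6--11) + -7*(-11-9)| / 2
= 42.5

42.5


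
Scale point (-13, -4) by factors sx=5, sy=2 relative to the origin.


Scaling: (x*sx, y*sy) = (-13*5, -4*2) = (-65, -8)

(-65, -8)


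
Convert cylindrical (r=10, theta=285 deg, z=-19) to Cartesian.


x = 10 * cos(285) = 2.5882
y = 10 * sin(285) = -9.6593
z = -19

(2.5882, -9.6593, -19)


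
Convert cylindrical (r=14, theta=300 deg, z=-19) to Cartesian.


x = 14 * cos(300) = 7
y = 14 * sin(300) = -12.1244
z = -19

(7, -12.1244, -19)


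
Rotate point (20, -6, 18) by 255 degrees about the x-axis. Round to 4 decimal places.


x' = 20
y' = -6*cos(255) - 18*sin(255) = 18.9396
z' = -6*sin(255) + 18*cos(255) = 1.1368

(20, 18.9396, 1.1368)


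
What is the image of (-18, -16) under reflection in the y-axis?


Reflection across y-axis: (x, y) -> (-x, y)
(-18, -16) -> (18, -16)

(18, -16)


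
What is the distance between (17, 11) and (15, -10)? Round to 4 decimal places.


d = sqrt((15-17)^2 + (-10-11)^2) = 21.095

21.095


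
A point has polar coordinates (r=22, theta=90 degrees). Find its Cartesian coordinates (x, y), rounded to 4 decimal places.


x = 22 * cos(90) = 0
y = 22 * sin(90) = 22

(0, 22)


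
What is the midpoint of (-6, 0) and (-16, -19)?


Midpoint = ((-6+-16)/2, (0+-19)/2) = (-11, -9.5)

(-11, -9.5)


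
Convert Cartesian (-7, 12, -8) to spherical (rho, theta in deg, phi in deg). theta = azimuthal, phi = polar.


rho = sqrt((-7)^2 + 12^2 + (-8)^2) = 16.0312
theta = atan2(12, -7) = 120.2564 deg
phi = acos(-8/16.0312) = 119.9356 deg

rho = 16.0312, theta = 120.2564 deg, phi = 119.9356 deg


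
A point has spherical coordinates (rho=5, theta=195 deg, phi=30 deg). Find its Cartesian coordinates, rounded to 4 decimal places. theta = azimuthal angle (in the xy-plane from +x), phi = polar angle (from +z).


x = 5 * sin(30) * cos(195) = -2.4148
y = 5 * sin(30) * sin(195) = -0.647
z = 5 * cos(30) = 4.3301

(-2.4148, -0.647, 4.3301)


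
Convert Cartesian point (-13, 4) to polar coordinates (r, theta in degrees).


r = sqrt((-13)^2 + 4^2) = 13.6015
theta = atan2(4, -13) = 162.8973 degrees

r = 13.6015, theta = 162.8973 degrees


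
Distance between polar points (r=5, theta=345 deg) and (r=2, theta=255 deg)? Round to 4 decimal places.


d = sqrt(r1^2 + r2^2 - 2*r1*r2*cos(t2-t1))
d = sqrt(5^2 + 2^2 - 2*5*2*cos(255-345)) = 5.3852

5.3852


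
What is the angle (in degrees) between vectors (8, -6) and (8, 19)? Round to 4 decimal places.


dot = 8*8 + -6*19 = -50
|u| = 10, |v| = 20.6155
cos(angle) = -0.2425
angle = 104.0362 degrees

104.0362 degrees


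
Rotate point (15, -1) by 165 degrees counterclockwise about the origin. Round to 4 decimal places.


x' = 15*cos(165) - -1*sin(165) = -14.2301
y' = 15*sin(165) + -1*cos(165) = 4.8482

(-14.2301, 4.8482)


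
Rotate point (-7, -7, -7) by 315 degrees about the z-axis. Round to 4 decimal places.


x' = -7*cos(315) - -7*sin(315) = -9.8995
y' = -7*sin(315) + -7*cos(315) = 0
z' = -7

(-9.8995, 0, -7)


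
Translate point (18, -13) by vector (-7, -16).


Translation: (x+dx, y+dy) = (18+-7, -13+-16) = (11, -29)

(11, -29)


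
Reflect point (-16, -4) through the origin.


Reflection through origin: (x, y) -> (-x, -y)
(-16, -4) -> (16, 4)

(16, 4)


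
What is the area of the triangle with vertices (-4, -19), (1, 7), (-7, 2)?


Area = |x1(y2-y3) + x2(y3-y1) + x3(y1-y2)| / 2
= |-4*(7-2) + 1*(2--19) + -7*(-19-7)| / 2
= 91.5

91.5


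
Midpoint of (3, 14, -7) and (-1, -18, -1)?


Midpoint = ((3+-1)/2, (14+-18)/2, (-7+-1)/2) = (1, -2, -4)

(1, -2, -4)


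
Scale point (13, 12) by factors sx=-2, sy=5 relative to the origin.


Scaling: (x*sx, y*sy) = (13*-2, 12*5) = (-26, 60)

(-26, 60)


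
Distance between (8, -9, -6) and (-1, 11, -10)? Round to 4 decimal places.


d = sqrt((-1-8)^2 + (11--9)^2 + (-10--6)^2) = 22.2935

22.2935


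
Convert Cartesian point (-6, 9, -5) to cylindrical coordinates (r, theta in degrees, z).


r = sqrt((-6)^2 + 9^2) = 10.8167
theta = atan2(9, -6) = 123.6901 deg
z = -5

r = 10.8167, theta = 123.6901 deg, z = -5


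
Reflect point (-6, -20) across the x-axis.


Reflection across x-axis: (x, y) -> (x, -y)
(-6, -20) -> (-6, 20)

(-6, 20)


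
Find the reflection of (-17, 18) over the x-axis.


Reflection across x-axis: (x, y) -> (x, -y)
(-17, 18) -> (-17, -18)

(-17, -18)


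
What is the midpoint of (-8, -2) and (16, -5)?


Midpoint = ((-8+16)/2, (-2+-5)/2) = (4, -3.5)

(4, -3.5)


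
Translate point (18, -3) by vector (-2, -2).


Translation: (x+dx, y+dy) = (18+-2, -3+-2) = (16, -5)

(16, -5)


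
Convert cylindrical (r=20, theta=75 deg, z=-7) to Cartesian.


x = 20 * cos(75) = 5.1764
y = 20 * sin(75) = 19.3185
z = -7

(5.1764, 19.3185, -7)


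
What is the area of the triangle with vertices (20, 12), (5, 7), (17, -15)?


Area = |x1(y2-y3) + x2(y3-y1) + x3(y1-y2)| / 2
= |20*(7--15) + 5*(-15-12) + 17*(12-7)| / 2
= 195

195


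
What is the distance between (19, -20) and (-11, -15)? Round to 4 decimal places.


d = sqrt((-11-19)^2 + (-15--20)^2) = 30.4138

30.4138


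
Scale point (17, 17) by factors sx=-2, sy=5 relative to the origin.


Scaling: (x*sx, y*sy) = (17*-2, 17*5) = (-34, 85)

(-34, 85)


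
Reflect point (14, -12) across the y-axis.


Reflection across y-axis: (x, y) -> (-x, y)
(14, -12) -> (-14, -12)

(-14, -12)


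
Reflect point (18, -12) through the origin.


Reflection through origin: (x, y) -> (-x, -y)
(18, -12) -> (-18, 12)

(-18, 12)


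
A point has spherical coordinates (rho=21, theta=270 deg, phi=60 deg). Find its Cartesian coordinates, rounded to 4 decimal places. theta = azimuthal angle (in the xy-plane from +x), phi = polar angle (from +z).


x = 21 * sin(60) * cos(270) = 0
y = 21 * sin(60) * sin(270) = -18.1865
z = 21 * cos(60) = 10.5

(0, -18.1865, 10.5)


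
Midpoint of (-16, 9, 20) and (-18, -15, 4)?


Midpoint = ((-16+-18)/2, (9+-15)/2, (20+4)/2) = (-17, -3, 12)

(-17, -3, 12)


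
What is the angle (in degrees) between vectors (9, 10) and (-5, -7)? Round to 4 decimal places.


dot = 9*-5 + 10*-7 = -115
|u| = 13.4536, |v| = 8.6023
cos(angle) = -0.9937
angle = 173.5505 degrees

173.5505 degrees


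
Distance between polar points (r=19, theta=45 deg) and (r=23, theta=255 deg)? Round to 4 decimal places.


d = sqrt(r1^2 + r2^2 - 2*r1*r2*cos(t2-t1))
d = sqrt(19^2 + 23^2 - 2*19*23*cos(255-45)) = 40.5821

40.5821


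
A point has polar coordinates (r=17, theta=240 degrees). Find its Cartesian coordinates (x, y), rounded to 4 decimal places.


x = 17 * cos(240) = -8.5
y = 17 * sin(240) = -14.7224

(-8.5, -14.7224)


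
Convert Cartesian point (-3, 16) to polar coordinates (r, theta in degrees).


r = sqrt((-3)^2 + 16^2) = 16.2788
theta = atan2(16, -3) = 100.6197 degrees

r = 16.2788, theta = 100.6197 degrees


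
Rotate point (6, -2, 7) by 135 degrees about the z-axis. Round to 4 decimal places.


x' = 6*cos(135) - -2*sin(135) = -2.8284
y' = 6*sin(135) + -2*cos(135) = 5.6569
z' = 7

(-2.8284, 5.6569, 7)


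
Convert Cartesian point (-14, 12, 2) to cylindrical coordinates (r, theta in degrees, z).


r = sqrt((-14)^2 + 12^2) = 18.4391
theta = atan2(12, -14) = 139.3987 deg
z = 2

r = 18.4391, theta = 139.3987 deg, z = 2


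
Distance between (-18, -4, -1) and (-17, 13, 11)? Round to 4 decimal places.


d = sqrt((-17--18)^2 + (13--4)^2 + (11--1)^2) = 20.8327

20.8327


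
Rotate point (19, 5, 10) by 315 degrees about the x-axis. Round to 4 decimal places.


x' = 19
y' = 5*cos(315) - 10*sin(315) = 10.6066
z' = 5*sin(315) + 10*cos(315) = 3.5355

(19, 10.6066, 3.5355)


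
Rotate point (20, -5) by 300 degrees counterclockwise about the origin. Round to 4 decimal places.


x' = 20*cos(300) - -5*sin(300) = 5.6699
y' = 20*sin(300) + -5*cos(300) = -19.8205

(5.6699, -19.8205)


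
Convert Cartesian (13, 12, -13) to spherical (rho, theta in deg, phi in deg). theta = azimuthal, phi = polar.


rho = sqrt(13^2 + 12^2 + (-13)^2) = 21.9545
theta = atan2(12, 13) = 42.7094 deg
phi = acos(-13/21.9545) = 126.3086 deg

rho = 21.9545, theta = 42.7094 deg, phi = 126.3086 deg


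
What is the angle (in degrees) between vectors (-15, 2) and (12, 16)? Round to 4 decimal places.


dot = -15*12 + 2*16 = -148
|u| = 15.1327, |v| = 20
cos(angle) = -0.489
angle = 119.2753 degrees

119.2753 degrees


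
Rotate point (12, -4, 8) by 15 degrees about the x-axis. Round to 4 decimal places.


x' = 12
y' = -4*cos(15) - 8*sin(15) = -5.9343
z' = -4*sin(15) + 8*cos(15) = 6.6921

(12, -5.9343, 6.6921)


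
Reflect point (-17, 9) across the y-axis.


Reflection across y-axis: (x, y) -> (-x, y)
(-17, 9) -> (17, 9)

(17, 9)


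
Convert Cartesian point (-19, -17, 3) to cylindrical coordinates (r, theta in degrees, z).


r = sqrt((-19)^2 + (-17)^2) = 25.4951
theta = atan2(-17, -19) = 221.8202 deg
z = 3

r = 25.4951, theta = 221.8202 deg, z = 3


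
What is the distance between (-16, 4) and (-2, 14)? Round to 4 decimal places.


d = sqrt((-2--16)^2 + (14-4)^2) = 17.2047

17.2047


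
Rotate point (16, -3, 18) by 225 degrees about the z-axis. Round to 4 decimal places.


x' = 16*cos(225) - -3*sin(225) = -13.435
y' = 16*sin(225) + -3*cos(225) = -9.1924
z' = 18

(-13.435, -9.1924, 18)


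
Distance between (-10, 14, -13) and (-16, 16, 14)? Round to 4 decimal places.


d = sqrt((-16--10)^2 + (16-14)^2 + (14--13)^2) = 27.7308

27.7308


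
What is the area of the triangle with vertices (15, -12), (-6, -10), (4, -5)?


Area = |x1(y2-y3) + x2(y3-y1) + x3(y1-y2)| / 2
= |15*(-10--5) + -6*(-5--12) + 4*(-12--10)| / 2
= 62.5

62.5


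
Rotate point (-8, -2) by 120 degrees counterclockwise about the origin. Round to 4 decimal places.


x' = -8*cos(120) - -2*sin(120) = 5.7321
y' = -8*sin(120) + -2*cos(120) = -5.9282

(5.7321, -5.9282)


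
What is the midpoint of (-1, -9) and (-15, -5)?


Midpoint = ((-1+-15)/2, (-9+-5)/2) = (-8, -7)

(-8, -7)


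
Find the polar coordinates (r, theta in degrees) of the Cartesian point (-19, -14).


r = sqrt((-19)^2 + (-14)^2) = 23.6008
theta = atan2(-14, -19) = 216.3844 degrees

r = 23.6008, theta = 216.3844 degrees


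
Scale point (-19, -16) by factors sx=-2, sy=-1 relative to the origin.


Scaling: (x*sx, y*sy) = (-19*-2, -16*-1) = (38, 16)

(38, 16)


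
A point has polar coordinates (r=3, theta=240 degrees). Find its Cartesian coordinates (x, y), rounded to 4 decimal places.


x = 3 * cos(240) = -1.5
y = 3 * sin(240) = -2.5981

(-1.5, -2.5981)


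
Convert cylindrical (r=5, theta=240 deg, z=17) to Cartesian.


x = 5 * cos(240) = -2.5
y = 5 * sin(240) = -4.3301
z = 17

(-2.5, -4.3301, 17)


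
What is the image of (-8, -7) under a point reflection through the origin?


Reflection through origin: (x, y) -> (-x, -y)
(-8, -7) -> (8, 7)

(8, 7)


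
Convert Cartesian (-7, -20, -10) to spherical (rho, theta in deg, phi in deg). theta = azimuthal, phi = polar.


rho = sqrt((-7)^2 + (-20)^2 + (-10)^2) = 23.4307
theta = atan2(-20, -7) = 250.71 deg
phi = acos(-10/23.4307) = 115.264 deg

rho = 23.4307, theta = 250.71 deg, phi = 115.264 deg


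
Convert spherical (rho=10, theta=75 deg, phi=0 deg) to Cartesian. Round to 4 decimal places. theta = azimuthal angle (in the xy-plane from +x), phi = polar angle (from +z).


x = 10 * sin(0) * cos(75) = 0
y = 10 * sin(0) * sin(75) = 0
z = 10 * cos(0) = 10

(0, 0, 10)


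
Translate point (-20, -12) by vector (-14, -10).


Translation: (x+dx, y+dy) = (-20+-14, -12+-10) = (-34, -22)

(-34, -22)


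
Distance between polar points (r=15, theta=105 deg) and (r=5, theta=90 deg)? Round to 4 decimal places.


d = sqrt(r1^2 + r2^2 - 2*r1*r2*cos(t2-t1))
d = sqrt(15^2 + 5^2 - 2*15*5*cos(90-105)) = 10.2524

10.2524


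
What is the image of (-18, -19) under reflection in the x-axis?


Reflection across x-axis: (x, y) -> (x, -y)
(-18, -19) -> (-18, 19)

(-18, 19)


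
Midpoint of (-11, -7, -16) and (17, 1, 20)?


Midpoint = ((-11+17)/2, (-7+1)/2, (-16+20)/2) = (3, -3, 2)

(3, -3, 2)


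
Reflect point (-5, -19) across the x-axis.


Reflection across x-axis: (x, y) -> (x, -y)
(-5, -19) -> (-5, 19)

(-5, 19)


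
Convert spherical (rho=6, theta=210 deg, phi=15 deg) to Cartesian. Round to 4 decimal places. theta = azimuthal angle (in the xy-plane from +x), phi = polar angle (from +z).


x = 6 * sin(15) * cos(210) = -1.3449
y = 6 * sin(15) * sin(210) = -0.7765
z = 6 * cos(15) = 5.7956

(-1.3449, -0.7765, 5.7956)


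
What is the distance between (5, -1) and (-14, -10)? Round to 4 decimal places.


d = sqrt((-14-5)^2 + (-10--1)^2) = 21.0238

21.0238


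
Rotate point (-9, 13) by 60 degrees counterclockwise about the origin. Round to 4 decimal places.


x' = -9*cos(60) - 13*sin(60) = -15.7583
y' = -9*sin(60) + 13*cos(60) = -1.2942

(-15.7583, -1.2942)


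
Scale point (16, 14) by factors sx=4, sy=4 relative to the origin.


Scaling: (x*sx, y*sy) = (16*4, 14*4) = (64, 56)

(64, 56)


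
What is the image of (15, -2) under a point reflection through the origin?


Reflection through origin: (x, y) -> (-x, -y)
(15, -2) -> (-15, 2)

(-15, 2)


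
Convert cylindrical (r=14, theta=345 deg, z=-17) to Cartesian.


x = 14 * cos(345) = 13.523
y = 14 * sin(345) = -3.6235
z = -17

(13.523, -3.6235, -17)


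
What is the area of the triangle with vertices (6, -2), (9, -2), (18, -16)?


Area = |x1(y2-y3) + x2(y3-y1) + x3(y1-y2)| / 2
= |6*(-2--16) + 9*(-16--2) + 18*(-2--2)| / 2
= 21

21


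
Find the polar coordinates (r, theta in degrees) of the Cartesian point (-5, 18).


r = sqrt((-5)^2 + 18^2) = 18.6815
theta = atan2(18, -5) = 105.5241 degrees

r = 18.6815, theta = 105.5241 degrees


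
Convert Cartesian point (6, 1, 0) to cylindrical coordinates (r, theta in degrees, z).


r = sqrt(6^2 + 1^2) = 6.0828
theta = atan2(1, 6) = 9.4623 deg
z = 0

r = 6.0828, theta = 9.4623 deg, z = 0


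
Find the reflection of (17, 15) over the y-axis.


Reflection across y-axis: (x, y) -> (-x, y)
(17, 15) -> (-17, 15)

(-17, 15)


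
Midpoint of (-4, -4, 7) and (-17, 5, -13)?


Midpoint = ((-4+-17)/2, (-4+5)/2, (7+-13)/2) = (-10.5, 0.5, -3)

(-10.5, 0.5, -3)


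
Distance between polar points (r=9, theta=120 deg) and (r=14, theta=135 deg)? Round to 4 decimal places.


d = sqrt(r1^2 + r2^2 - 2*r1*r2*cos(t2-t1))
d = sqrt(9^2 + 14^2 - 2*9*14*cos(135-120)) = 5.7954

5.7954


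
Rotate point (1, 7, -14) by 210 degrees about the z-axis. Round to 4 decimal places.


x' = 1*cos(210) - 7*sin(210) = 2.634
y' = 1*sin(210) + 7*cos(210) = -6.5622
z' = -14

(2.634, -6.5622, -14)


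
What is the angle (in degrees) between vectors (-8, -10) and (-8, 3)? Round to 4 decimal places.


dot = -8*-8 + -10*3 = 34
|u| = 12.8062, |v| = 8.544
cos(angle) = 0.3107
angle = 71.8962 degrees

71.8962 degrees


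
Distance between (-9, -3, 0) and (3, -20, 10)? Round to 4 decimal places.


d = sqrt((3--9)^2 + (-20--3)^2 + (10-0)^2) = 23.0868

23.0868


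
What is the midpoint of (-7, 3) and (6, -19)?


Midpoint = ((-7+6)/2, (3+-19)/2) = (-0.5, -8)

(-0.5, -8)


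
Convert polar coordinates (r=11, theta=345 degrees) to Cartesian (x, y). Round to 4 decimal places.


x = 11 * cos(345) = 10.6252
y = 11 * sin(345) = -2.847

(10.6252, -2.847)


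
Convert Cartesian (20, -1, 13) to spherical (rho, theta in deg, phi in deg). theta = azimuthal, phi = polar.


rho = sqrt(20^2 + (-1)^2 + 13^2) = 23.8747
theta = atan2(-1, 20) = 357.1376 deg
phi = acos(13/23.8747) = 57.0088 deg

rho = 23.8747, theta = 357.1376 deg, phi = 57.0088 deg


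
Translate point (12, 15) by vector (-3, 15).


Translation: (x+dx, y+dy) = (12+-3, 15+15) = (9, 30)

(9, 30)


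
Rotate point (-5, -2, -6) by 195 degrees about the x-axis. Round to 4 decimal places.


x' = -5
y' = -2*cos(195) - -6*sin(195) = 0.3789
z' = -2*sin(195) + -6*cos(195) = 6.3132

(-5, 0.3789, 6.3132)


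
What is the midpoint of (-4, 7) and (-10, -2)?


Midpoint = ((-4+-10)/2, (7+-2)/2) = (-7, 2.5)

(-7, 2.5)


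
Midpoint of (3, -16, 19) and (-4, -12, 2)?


Midpoint = ((3+-4)/2, (-16+-12)/2, (19+2)/2) = (-0.5, -14, 10.5)

(-0.5, -14, 10.5)


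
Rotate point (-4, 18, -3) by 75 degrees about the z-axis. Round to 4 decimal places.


x' = -4*cos(75) - 18*sin(75) = -18.4219
y' = -4*sin(75) + 18*cos(75) = 0.795
z' = -3

(-18.4219, 0.795, -3)


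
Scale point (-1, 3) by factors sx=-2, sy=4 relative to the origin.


Scaling: (x*sx, y*sy) = (-1*-2, 3*4) = (2, 12)

(2, 12)


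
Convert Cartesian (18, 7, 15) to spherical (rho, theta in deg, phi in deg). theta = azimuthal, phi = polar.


rho = sqrt(18^2 + 7^2 + 15^2) = 24.454
theta = atan2(7, 18) = 21.2505 deg
phi = acos(15/24.454) = 52.1646 deg

rho = 24.454, theta = 21.2505 deg, phi = 52.1646 deg


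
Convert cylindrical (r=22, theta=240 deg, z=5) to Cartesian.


x = 22 * cos(240) = -11
y = 22 * sin(240) = -19.0526
z = 5

(-11, -19.0526, 5)


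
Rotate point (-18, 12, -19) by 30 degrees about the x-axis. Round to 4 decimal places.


x' = -18
y' = 12*cos(30) - -19*sin(30) = 19.8923
z' = 12*sin(30) + -19*cos(30) = -10.4545

(-18, 19.8923, -10.4545)


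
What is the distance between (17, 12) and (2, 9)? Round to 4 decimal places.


d = sqrt((2-17)^2 + (9-12)^2) = 15.2971

15.2971


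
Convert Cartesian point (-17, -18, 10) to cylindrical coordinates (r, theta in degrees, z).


r = sqrt((-17)^2 + (-18)^2) = 24.7588
theta = atan2(-18, -17) = 226.6366 deg
z = 10

r = 24.7588, theta = 226.6366 deg, z = 10


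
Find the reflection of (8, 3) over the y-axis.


Reflection across y-axis: (x, y) -> (-x, y)
(8, 3) -> (-8, 3)

(-8, 3)


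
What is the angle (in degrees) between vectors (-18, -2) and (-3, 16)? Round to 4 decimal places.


dot = -18*-3 + -2*16 = 22
|u| = 18.1108, |v| = 16.2788
cos(angle) = 0.0746
angle = 85.7205 degrees

85.7205 degrees


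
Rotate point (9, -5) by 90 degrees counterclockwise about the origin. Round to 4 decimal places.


x' = 9*cos(90) - -5*sin(90) = 5
y' = 9*sin(90) + -5*cos(90) = 9

(5, 9)


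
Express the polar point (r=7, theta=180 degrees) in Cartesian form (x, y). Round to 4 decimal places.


x = 7 * cos(180) = -7
y = 7 * sin(180) = 0

(-7, 0)


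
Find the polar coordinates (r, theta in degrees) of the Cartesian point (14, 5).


r = sqrt(14^2 + 5^2) = 14.8661
theta = atan2(5, 14) = 19.6538 degrees

r = 14.8661, theta = 19.6538 degrees


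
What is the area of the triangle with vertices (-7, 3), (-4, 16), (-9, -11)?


Area = |x1(y2-y3) + x2(y3-y1) + x3(y1-y2)| / 2
= |-7*(16--11) + -4*(-11-3) + -9*(3-16)| / 2
= 8

8


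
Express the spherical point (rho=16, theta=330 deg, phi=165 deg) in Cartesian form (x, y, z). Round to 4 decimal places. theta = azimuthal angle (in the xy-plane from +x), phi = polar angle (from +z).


x = 16 * sin(165) * cos(330) = 3.5863
y = 16 * sin(165) * sin(330) = -2.0706
z = 16 * cos(165) = -15.4548

(3.5863, -2.0706, -15.4548)


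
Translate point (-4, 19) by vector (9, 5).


Translation: (x+dx, y+dy) = (-4+9, 19+5) = (5, 24)

(5, 24)


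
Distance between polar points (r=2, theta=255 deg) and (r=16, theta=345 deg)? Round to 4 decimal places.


d = sqrt(r1^2 + r2^2 - 2*r1*r2*cos(t2-t1))
d = sqrt(2^2 + 16^2 - 2*2*16*cos(345-255)) = 16.1245

16.1245


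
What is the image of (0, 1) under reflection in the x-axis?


Reflection across x-axis: (x, y) -> (x, -y)
(0, 1) -> (0, -1)

(0, -1)


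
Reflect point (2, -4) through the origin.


Reflection through origin: (x, y) -> (-x, -y)
(2, -4) -> (-2, 4)

(-2, 4)


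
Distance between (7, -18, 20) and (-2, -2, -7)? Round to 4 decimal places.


d = sqrt((-2-7)^2 + (-2--18)^2 + (-7-20)^2) = 32.6497

32.6497


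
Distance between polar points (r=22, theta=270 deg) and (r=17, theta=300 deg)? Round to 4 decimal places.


d = sqrt(r1^2 + r2^2 - 2*r1*r2*cos(t2-t1))
d = sqrt(22^2 + 17^2 - 2*22*17*cos(300-270)) = 11.1899

11.1899


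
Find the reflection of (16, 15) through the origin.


Reflection through origin: (x, y) -> (-x, -y)
(16, 15) -> (-16, -15)

(-16, -15)


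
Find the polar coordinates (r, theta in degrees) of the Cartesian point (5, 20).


r = sqrt(5^2 + 20^2) = 20.6155
theta = atan2(20, 5) = 75.9638 degrees

r = 20.6155, theta = 75.9638 degrees


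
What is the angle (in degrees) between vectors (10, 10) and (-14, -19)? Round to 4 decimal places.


dot = 10*-14 + 10*-19 = -330
|u| = 14.1421, |v| = 23.6008
cos(angle) = -0.9887
angle = 171.3844 degrees

171.3844 degrees


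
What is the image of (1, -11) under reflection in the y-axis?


Reflection across y-axis: (x, y) -> (-x, y)
(1, -11) -> (-1, -11)

(-1, -11)


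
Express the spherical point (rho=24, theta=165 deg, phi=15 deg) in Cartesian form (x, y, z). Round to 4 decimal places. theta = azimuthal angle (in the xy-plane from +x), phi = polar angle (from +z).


x = 24 * sin(15) * cos(165) = -6
y = 24 * sin(15) * sin(165) = 1.6077
z = 24 * cos(15) = 23.1822

(-6, 1.6077, 23.1822)


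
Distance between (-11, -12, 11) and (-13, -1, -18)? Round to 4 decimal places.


d = sqrt((-13--11)^2 + (-1--12)^2 + (-18-11)^2) = 31.0805

31.0805


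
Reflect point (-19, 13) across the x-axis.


Reflection across x-axis: (x, y) -> (x, -y)
(-19, 13) -> (-19, -13)

(-19, -13)


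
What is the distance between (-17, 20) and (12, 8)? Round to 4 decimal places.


d = sqrt((12--17)^2 + (8-20)^2) = 31.3847

31.3847


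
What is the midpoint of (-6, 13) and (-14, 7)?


Midpoint = ((-6+-14)/2, (13+7)/2) = (-10, 10)

(-10, 10)


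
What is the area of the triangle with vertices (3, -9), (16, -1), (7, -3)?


Area = |x1(y2-y3) + x2(y3-y1) + x3(y1-y2)| / 2
= |3*(-1--3) + 16*(-3--9) + 7*(-9--1)| / 2
= 23

23


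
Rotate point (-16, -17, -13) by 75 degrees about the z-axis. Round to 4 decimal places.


x' = -16*cos(75) - -17*sin(75) = 12.2796
y' = -16*sin(75) + -17*cos(75) = -19.8547
z' = -13

(12.2796, -19.8547, -13)


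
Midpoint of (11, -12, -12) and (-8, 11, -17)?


Midpoint = ((11+-8)/2, (-12+11)/2, (-12+-17)/2) = (1.5, -0.5, -14.5)

(1.5, -0.5, -14.5)


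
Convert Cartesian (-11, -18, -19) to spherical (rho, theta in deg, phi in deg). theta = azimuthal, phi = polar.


rho = sqrt((-11)^2 + (-18)^2 + (-19)^2) = 28.3901
theta = atan2(-18, -11) = 238.5704 deg
phi = acos(-19/28.3901) = 132.0089 deg

rho = 28.3901, theta = 238.5704 deg, phi = 132.0089 deg


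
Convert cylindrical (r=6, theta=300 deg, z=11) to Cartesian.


x = 6 * cos(300) = 3
y = 6 * sin(300) = -5.1962
z = 11

(3, -5.1962, 11)


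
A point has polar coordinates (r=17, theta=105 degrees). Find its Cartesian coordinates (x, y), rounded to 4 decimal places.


x = 17 * cos(105) = -4.3999
y = 17 * sin(105) = 16.4207

(-4.3999, 16.4207)


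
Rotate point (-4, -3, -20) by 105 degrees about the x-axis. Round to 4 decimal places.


x' = -4
y' = -3*cos(105) - -20*sin(105) = 20.095
z' = -3*sin(105) + -20*cos(105) = 2.2786

(-4, 20.095, 2.2786)


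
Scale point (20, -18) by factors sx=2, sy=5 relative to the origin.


Scaling: (x*sx, y*sy) = (20*2, -18*5) = (40, -90)

(40, -90)


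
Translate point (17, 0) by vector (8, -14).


Translation: (x+dx, y+dy) = (17+8, 0+-14) = (25, -14)

(25, -14)


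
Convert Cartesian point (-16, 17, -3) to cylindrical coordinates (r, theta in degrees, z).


r = sqrt((-16)^2 + 17^2) = 23.3452
theta = atan2(17, -16) = 133.2643 deg
z = -3

r = 23.3452, theta = 133.2643 deg, z = -3


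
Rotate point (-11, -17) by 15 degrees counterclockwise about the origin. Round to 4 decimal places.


x' = -11*cos(15) - -17*sin(15) = -6.2253
y' = -11*sin(15) + -17*cos(15) = -19.2677

(-6.2253, -19.2677)


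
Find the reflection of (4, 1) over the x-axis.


Reflection across x-axis: (x, y) -> (x, -y)
(4, 1) -> (4, -1)

(4, -1)


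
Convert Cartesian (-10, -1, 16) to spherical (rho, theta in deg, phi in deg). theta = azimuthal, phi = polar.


rho = sqrt((-10)^2 + (-1)^2 + 16^2) = 18.8944
theta = atan2(-1, -10) = 185.7106 deg
phi = acos(16/18.8944) = 32.1336 deg

rho = 18.8944, theta = 185.7106 deg, phi = 32.1336 deg


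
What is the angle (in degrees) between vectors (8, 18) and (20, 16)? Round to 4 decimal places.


dot = 8*20 + 18*16 = 448
|u| = 19.6977, |v| = 25.6125
cos(angle) = 0.888
angle = 27.3777 degrees

27.3777 degrees


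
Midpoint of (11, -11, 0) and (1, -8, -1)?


Midpoint = ((11+1)/2, (-11+-8)/2, (0+-1)/2) = (6, -9.5, -0.5)

(6, -9.5, -0.5)


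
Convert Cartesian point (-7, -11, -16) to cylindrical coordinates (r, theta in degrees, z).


r = sqrt((-7)^2 + (-11)^2) = 13.0384
theta = atan2(-11, -7) = 237.5288 deg
z = -16

r = 13.0384, theta = 237.5288 deg, z = -16


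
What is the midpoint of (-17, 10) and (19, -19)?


Midpoint = ((-17+19)/2, (10+-19)/2) = (1, -4.5)

(1, -4.5)


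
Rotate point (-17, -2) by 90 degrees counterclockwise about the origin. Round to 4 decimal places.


x' = -17*cos(90) - -2*sin(90) = 2
y' = -17*sin(90) + -2*cos(90) = -17

(2, -17)


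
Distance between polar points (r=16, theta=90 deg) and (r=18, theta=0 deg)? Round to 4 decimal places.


d = sqrt(r1^2 + r2^2 - 2*r1*r2*cos(t2-t1))
d = sqrt(16^2 + 18^2 - 2*16*18*cos(0-90)) = 24.0832

24.0832


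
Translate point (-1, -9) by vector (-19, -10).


Translation: (x+dx, y+dy) = (-1+-19, -9+-10) = (-20, -19)

(-20, -19)


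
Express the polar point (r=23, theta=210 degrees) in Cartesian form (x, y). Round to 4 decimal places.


x = 23 * cos(210) = -19.9186
y = 23 * sin(210) = -11.5

(-19.9186, -11.5)


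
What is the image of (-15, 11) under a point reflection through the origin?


Reflection through origin: (x, y) -> (-x, -y)
(-15, 11) -> (15, -11)

(15, -11)


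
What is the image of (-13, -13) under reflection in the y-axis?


Reflection across y-axis: (x, y) -> (-x, y)
(-13, -13) -> (13, -13)

(13, -13)


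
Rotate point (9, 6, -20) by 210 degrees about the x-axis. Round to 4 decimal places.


x' = 9
y' = 6*cos(210) - -20*sin(210) = -15.1962
z' = 6*sin(210) + -20*cos(210) = 14.3205

(9, -15.1962, 14.3205)


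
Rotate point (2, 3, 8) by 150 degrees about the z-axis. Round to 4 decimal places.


x' = 2*cos(150) - 3*sin(150) = -3.2321
y' = 2*sin(150) + 3*cos(150) = -1.5981
z' = 8

(-3.2321, -1.5981, 8)


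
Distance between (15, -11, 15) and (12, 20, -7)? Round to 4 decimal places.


d = sqrt((12-15)^2 + (20--11)^2 + (-7-15)^2) = 38.1314

38.1314
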